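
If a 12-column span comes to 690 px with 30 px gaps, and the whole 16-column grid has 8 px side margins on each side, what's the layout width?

12 columns + 11 gaps: 12c + 11·30 = 690.
12c = 690 − 330 = 360, so c = 30 px.
Layout = 2·8 + 16·30 + 15·30 = 16 + 480 + 450 = 946 px.

946 px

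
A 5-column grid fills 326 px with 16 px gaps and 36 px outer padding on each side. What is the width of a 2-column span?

Take off 72 px of margins, leaving 254 px.
254 − 4·16 = 190; ÷5 gives c = 38 px.
2 columns plus 1 gap: 76 + 16 = 92 px.

92 px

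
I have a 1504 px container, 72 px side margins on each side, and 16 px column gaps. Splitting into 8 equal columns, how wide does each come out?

156 px

Inside the margins: 1504 − 144 = 1360 px.
Subtracting 7 column gaps of 16 leaves 1248 for 8 columns, so c = 156 px.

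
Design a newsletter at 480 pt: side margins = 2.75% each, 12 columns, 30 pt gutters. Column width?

Margins: 2.75% × 480 = 13.2 pt each, so content = 480 − 26.4 = 453.6 pt.
12 columns + 11 gutters: 12c + 11·30 = 453.6.
12c = 453.6 − 330 = 123.6, so c = 10.3 pt.

10.3 pt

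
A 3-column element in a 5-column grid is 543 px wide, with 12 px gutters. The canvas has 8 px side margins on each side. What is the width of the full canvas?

929 px

543 − 2·12 = 519; ÷3 gives c = 173 px.
Total width: 2·8 + 5·173 + 4·12 = 929 px.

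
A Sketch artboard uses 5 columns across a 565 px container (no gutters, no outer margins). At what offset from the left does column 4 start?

339 px

5c = 565 → c = 113 px.
No margin, so column 4 starts at 3·(column + gutter) = 3·113 = 339 px.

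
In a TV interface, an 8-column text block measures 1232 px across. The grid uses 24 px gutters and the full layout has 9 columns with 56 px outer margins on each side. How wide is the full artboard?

1501 px

1232 − 7·24 = 1064; ÷8 gives c = 133 px.
Total width: 2·56 + 9·133 + 8·24 = 1501 px.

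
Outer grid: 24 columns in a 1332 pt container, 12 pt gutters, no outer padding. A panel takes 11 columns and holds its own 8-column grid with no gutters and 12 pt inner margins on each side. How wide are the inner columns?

1332 − 23·12 = 1056; ÷24 gives c = 44 pt.
11-column span = 11·44 + 10·12 = 604 pt.
Inner content = 604 − 2·12 = 580 pt.
8d = 580 → d = 72.5 pt.

72.5 pt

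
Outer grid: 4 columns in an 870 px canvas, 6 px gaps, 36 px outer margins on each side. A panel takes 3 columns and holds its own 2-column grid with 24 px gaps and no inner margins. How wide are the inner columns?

286.5 px

Take off 72 px of margins, leaving 798 px.
4 columns + 3 gaps: 4c + 3·6 = 798.
4c = 798 − 18 = 780, so c = 195 px.
Span of 3: 3·195 + 2·6 = 585 + 12 = 597 px.
2d + 1·24 = 597 → 2d = 573 → d = 286.5 px.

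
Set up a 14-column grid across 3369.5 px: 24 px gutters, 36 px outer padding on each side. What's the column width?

213.25 px

Content width = 3369.5 − 2·36 = 3297.5 px.
14 columns + 13 gutters: 14c + 13·24 = 3297.5.
14c = 3297.5 − 312 = 2985.5, so c = 213.25 px.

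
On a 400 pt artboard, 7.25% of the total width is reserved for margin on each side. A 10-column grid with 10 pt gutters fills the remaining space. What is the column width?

Margins: 7.25% × 400 = 29 pt each, so content = 400 − 58 = 342 pt.
10 columns + 9 gutters: 10c + 9·10 = 342.
10c = 342 − 90 = 252, so c = 25.2 pt.

25.2 pt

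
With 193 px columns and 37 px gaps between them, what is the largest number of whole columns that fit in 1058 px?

Each extra column adds 193 + 37 = 230 px.
(1058 + 37) / 230 = 4.76, so 4 columns fit.

4 columns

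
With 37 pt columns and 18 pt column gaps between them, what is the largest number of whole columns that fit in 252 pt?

4 columns

Each extra column adds 37 + 18 = 55 pt.
(252 + 18) / 55 = 4.91, so 4 columns fit.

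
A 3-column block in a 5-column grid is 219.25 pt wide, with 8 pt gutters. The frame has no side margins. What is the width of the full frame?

370.75 pt

3c + 2·8 = 219.25 → 3c = 203.25 → c = 67.75 pt.
Frame = 5·67.75 + 4·8 = 338.75 + 32 = 370.75 pt.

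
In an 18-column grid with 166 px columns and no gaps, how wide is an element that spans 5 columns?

5-column span = 5·166 = 830 px.

830 px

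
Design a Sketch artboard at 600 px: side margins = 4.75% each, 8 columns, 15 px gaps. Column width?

Each margin = 4.75% of 600 = 28.5 px; content = 600 − 2·28.5 = 543 px.
8c + 7·15 = 543 → 8c = 438 → c = 54.75 px.

54.75 px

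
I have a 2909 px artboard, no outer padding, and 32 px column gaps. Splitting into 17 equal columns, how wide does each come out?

141 px

17c + 16·32 = 2909 → 17c = 2397 → c = 141 px.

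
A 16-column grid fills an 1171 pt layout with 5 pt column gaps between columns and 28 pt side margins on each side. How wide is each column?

Subtract both margins: 1171 − 2·28 = 1115 pt.
16 columns + 15 column gaps: 16c + 15·5 = 1115.
16c = 1115 − 75 = 1040, so c = 65 pt.

65 pt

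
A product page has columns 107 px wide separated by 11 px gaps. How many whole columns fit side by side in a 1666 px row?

14 columns: 14·107 + 13·11 = 1641 px ≤ 1666.
15 columns: 1759 px > 1666. So 14.

14 columns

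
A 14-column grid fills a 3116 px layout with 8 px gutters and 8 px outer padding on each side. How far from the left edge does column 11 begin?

Take off 16 px of margins, leaving 3100 px.
3100 − 13·8 = 2996; ÷14 gives c = 214 px.
Column 11 starts at margin + 10·(column + gutter) = 8 + 10·222 = 2228 px.

2228 px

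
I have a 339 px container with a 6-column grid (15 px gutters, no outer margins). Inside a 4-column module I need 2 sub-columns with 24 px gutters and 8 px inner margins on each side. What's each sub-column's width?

90.5 px

Subtracting 5 gutters of 15 leaves 264 for 6 columns, so c = 44 px.
4-column span = 4·44 + 3·15 = 221 px.
Inner content = 221 − 2·8 = 205 px.
2 columns + 1 gutter: 2d + 1·24 = 205.
2d = 205 − 24 = 181, so d = 90.5 px.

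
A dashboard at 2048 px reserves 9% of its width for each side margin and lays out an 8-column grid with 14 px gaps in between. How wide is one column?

Each margin = 9% of 2048 = 184.32 px; content = 2048 − 2·184.32 = 1679.36 px.
8 columns + 7 gaps: 8c + 7·14 = 1679.36.
8c = 1679.36 − 98 = 1581.36, so c = 197.67 px.

197.67 px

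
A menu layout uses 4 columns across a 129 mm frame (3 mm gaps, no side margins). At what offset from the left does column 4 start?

4c + 3·3 = 129 → 4c = 120 → c = 30 mm.
Before column 4: 3 columns + 3 gaps.
Offset = 3·(30 + 3) = 3·33 = 99 mm.

99 mm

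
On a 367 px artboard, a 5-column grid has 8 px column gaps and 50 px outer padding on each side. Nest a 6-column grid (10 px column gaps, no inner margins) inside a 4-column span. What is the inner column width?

Subtract both margins: 367 − 2·50 = 267 px.
5 columns + 4 column gaps: 5c + 4·8 = 267.
5c = 267 − 32 = 235, so c = 47 px.
Span of 4: 4·47 + 3·8 = 188 + 24 = 212 px.
6d + 5·10 = 212 → 6d = 162 → d = 27 px.

27 px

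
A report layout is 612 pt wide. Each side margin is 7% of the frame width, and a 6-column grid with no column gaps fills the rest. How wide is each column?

Each margin = 7% of 612 = 42.84 pt; content = 612 − 2·42.84 = 526.32 pt.
526.32 / 6 = 87.72 pt per column.

87.72 pt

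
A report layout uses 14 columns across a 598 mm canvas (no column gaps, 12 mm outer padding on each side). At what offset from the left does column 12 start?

Take off 24 mm of margins, leaving 574 mm.
14c = 574 → c = 41 mm.
Each column+gutter stride is 41 mm; 11 of them past the 12 mm margin is 12 + 451 = 463 mm.

463 mm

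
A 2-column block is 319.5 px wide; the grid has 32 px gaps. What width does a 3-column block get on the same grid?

2c + 1·32 = 319.5 → 2c = 287.5 → c = 143.75 px.
3-column span = 3·143.75 + 2·32 = 495.25 px.

495.25 px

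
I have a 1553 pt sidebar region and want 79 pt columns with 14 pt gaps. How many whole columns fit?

Each extra column adds 79 + 14 = 93 pt.
(1553 + 14) / 93 = 16.85, so 16 columns fit.

16 columns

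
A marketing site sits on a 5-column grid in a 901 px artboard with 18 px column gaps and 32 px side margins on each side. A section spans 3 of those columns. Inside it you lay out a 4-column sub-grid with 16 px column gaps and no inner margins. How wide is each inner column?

Take off 64 px of margins, leaving 837 px.
5c + 4·18 = 837 → 5c = 765 → c = 153 px.
3-column span = 3·153 + 2·18 = 495 px.
495 − 3·16 = 447; ÷4 gives d = 111.75 px.

111.75 px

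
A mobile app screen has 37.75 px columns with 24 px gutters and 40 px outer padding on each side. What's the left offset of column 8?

Column 8 starts at margin + 7·(column + gutter) = 40 + 7·61.75 = 472.25 px.

472.25 px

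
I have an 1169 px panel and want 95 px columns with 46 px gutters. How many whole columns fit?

8 columns

8 columns: 8·95 + 7·46 = 1082 px ≤ 1169.
9 columns: 1223 px > 1169. So 8.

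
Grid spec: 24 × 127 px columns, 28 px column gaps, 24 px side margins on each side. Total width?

3740 px

Adding margins, columns and gutters: 48 + 3048 + 644 = 3740 px.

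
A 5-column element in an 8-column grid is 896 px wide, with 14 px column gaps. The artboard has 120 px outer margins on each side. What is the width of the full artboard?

5c + 4·14 = 896 → 5c = 840 → c = 168 px.
Artboard = 2·120 + 8·168 + 7·14 = 240 + 1344 + 98 = 1682 px.

1682 px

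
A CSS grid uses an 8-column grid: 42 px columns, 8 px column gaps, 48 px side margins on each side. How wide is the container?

Container = 2·48 + 8·42 + 7·8 = 96 + 336 + 56 = 488 px.

488 px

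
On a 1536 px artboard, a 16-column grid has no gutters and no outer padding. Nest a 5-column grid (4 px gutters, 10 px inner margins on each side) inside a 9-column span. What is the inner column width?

165.6 px

16c = 1536 → c = 96 px.
With no gutters, 9 columns span 9·96 = 864 px.
Inner content = 864 − 2·10 = 844 px.
844 − 4·4 = 828; ÷5 gives d = 165.6 px.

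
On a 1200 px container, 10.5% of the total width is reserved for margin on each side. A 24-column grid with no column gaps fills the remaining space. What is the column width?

Margins: 10.5% × 1200 = 126 px each, so content = 1200 − 252 = 948 px.
With no column gaps, each column is 948/24 = 39.5 px.

39.5 px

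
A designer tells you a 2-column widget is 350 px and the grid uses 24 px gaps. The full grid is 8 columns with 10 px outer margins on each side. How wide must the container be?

1492 px

2 columns + 1 gap: 2c + 1·24 = 350.
2c = 350 − 24 = 326, so c = 163 px.
Adding margins, columns and gutters: 20 + 1304 + 168 = 1492 px.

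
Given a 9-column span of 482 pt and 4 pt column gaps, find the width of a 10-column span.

536 pt

Subtracting 8 column gaps of 4 leaves 450 for 9 columns, so c = 50 pt.
Span of 10: 10·50 + 9·4 = 500 + 36 = 536 pt.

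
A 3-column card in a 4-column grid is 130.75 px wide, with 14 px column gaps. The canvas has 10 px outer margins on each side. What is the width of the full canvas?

199 px

130.75 − 2·14 = 102.75; ÷3 gives c = 34.25 px.
Adding margins, columns and gutters: 20 + 137 + 42 = 199 px.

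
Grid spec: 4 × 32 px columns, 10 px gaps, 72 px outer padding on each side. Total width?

302 px

Total width: 2·72 + 4·32 + 3·10 = 302 px.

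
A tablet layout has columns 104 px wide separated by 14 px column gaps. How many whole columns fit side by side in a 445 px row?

Each extra column adds 104 + 14 = 118 px.
(445 + 14) / 118 = 3.89, so 3 columns fit.

3 columns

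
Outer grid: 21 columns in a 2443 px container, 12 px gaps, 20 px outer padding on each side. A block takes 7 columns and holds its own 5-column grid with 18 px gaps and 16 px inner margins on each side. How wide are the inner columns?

Take off 40 px of margins, leaving 2403 px.
21c + 20·12 = 2403 → 21c = 2163 → c = 103 px.
7-column span = 7·103 + 6·12 = 793 px.
Inner content = 793 − 2·16 = 761 px.
5 columns + 4 gaps: 5d + 4·18 = 761.
5d = 761 − 72 = 689, so d = 137.8 px.

137.8 px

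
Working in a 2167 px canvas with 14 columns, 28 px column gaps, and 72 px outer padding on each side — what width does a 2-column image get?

265 px

Take off 144 px of margins, leaving 2023 px.
14 columns + 13 column gaps: 14c + 13·28 = 2023.
14c = 2023 − 364 = 1659, so c = 118.5 px.
2 columns plus 1 column gap: 237 + 28 = 265 px.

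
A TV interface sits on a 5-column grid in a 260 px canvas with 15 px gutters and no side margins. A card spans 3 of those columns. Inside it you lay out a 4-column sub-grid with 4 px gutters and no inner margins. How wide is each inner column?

260 − 4·15 = 200; ÷5 gives c = 40 px.
Span of 3: 3·40 + 2·15 = 120 + 30 = 150 px.
150 − 3·4 = 138; ÷4 gives d = 34.5 px.

34.5 px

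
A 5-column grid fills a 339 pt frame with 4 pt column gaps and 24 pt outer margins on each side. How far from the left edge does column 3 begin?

Content = 339 − 2·24 = 291 pt.
5 columns + 4 column gaps: 5c + 4·4 = 291.
5c = 291 − 16 = 275, so c = 55 pt.
Before column 3: the margin + 2 columns + 2 column gaps.
Offset = 24 + 2·(55 + 4) = 24 + 118 = 142 pt.

142 pt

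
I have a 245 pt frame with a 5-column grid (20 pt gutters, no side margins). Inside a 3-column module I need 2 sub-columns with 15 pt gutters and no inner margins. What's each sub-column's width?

245 − 4·20 = 165; ÷5 gives c = 33 pt.
3 columns plus 2 gutters: 99 + 40 = 139 pt.
2d + 1·15 = 139 → 2d = 124 → d = 62 pt.

62 pt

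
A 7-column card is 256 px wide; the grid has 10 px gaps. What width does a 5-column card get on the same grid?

180 px

7 columns + 6 gaps: 7c + 6·10 = 256.
7c = 256 − 60 = 196, so c = 28 px.
5-column span = 5·28 + 4·10 = 180 px.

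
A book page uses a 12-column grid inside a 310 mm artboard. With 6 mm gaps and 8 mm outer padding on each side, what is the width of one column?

19 mm

Inside the margins: 310 − 16 = 294 mm.
12c + 11·6 = 294 → 12c = 228 → c = 19 mm.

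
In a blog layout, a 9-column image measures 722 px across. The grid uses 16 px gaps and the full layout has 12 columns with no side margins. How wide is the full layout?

968 px

Subtracting 8 gaps of 16 leaves 594 for 9 columns, so c = 66 px.
Summing: 792 + 176 = 968 px.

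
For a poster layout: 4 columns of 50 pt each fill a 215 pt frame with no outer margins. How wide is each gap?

Columns use 200 pt, leaving 15 pt across 3 gaps = 5 pt each.

5 pt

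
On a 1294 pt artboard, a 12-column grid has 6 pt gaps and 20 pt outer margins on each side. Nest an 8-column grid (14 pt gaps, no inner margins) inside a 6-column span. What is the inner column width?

65.75 pt

Outer content = 1294 − 2·20 = 1254 pt.
12c + 11·6 = 1254 → 12c = 1188 → c = 99 pt.
6-column span = 6·99 + 5·6 = 624 pt.
Subtracting 7 gaps of 14 leaves 526 for 8 columns, so d = 65.75 pt.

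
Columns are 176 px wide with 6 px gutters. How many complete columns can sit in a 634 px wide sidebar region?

3 columns

Each extra column adds 176 + 6 = 182 px.
(634 + 6) / 182 = 3.52, so 3 columns fit.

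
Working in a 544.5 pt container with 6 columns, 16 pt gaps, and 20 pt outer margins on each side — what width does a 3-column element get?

244.25 pt

Inside the margins: 544.5 − 40 = 504.5 pt.
504.5 − 5·16 = 424.5; ÷6 gives c = 70.75 pt.
Span of 3: 3·70.75 + 2·16 = 212.25 + 32 = 244.25 pt.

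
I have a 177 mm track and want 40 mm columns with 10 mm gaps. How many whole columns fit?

3 columns

3 columns: 3·40 + 2·10 = 140 mm ≤ 177.
4 columns: 190 mm > 177. So 3.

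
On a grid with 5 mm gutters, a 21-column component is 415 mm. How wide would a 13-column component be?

21c + 20·5 = 415 → 21c = 315 → c = 15 mm.
13 columns plus 12 gutters: 195 + 60 = 255 mm.

255 mm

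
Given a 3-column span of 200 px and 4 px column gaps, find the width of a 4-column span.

Subtracting 2 column gaps of 4 leaves 192 for 3 columns, so c = 64 px.
4-column span = 4·64 + 3·4 = 268 px.

268 px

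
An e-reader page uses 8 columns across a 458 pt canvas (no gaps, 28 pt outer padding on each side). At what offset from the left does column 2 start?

78.25 pt

Content = 458 − 2·28 = 402 pt.
402 / 8 = 50.25 pt per column.
Column 2 starts at margin + 1·(column + gutter) = 28 + 1·50.25 = 78.25 pt.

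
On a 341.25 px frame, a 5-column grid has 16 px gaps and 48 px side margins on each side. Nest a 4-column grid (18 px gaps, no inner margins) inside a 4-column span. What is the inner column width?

Outer content = 341.25 − 2·48 = 245.25 px.
245.25 − 4·16 = 181.25; ÷5 gives c = 36.25 px.
4 columns plus 3 gaps: 145 + 48 = 193 px.
4 columns + 3 gaps: 4d + 3·18 = 193.
4d = 193 − 54 = 139, so d = 34.75 px.

34.75 px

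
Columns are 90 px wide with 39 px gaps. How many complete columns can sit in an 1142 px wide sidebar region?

9 columns: 9·90 + 8·39 = 1122 px ≤ 1142.
10 columns: 1251 px > 1142. So 9.

9 columns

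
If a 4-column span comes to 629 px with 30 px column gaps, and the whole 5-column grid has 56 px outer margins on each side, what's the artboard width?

905.75 px

629 − 3·30 = 539; ÷4 gives c = 134.75 px.
Adding margins, columns and gutters: 112 + 673.75 + 120 = 905.75 px.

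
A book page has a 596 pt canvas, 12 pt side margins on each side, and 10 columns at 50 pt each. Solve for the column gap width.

Inside the margins: 596 − 24 = 572 pt.
10 columns take 10·50 = 500 pt; remaining 72 splits into 9 column gaps.
g = 72 / 9 = 8 pt.

8 pt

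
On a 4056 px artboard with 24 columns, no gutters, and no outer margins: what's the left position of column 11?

1690 px

24c = 4056 → c = 169 px.
Each column+gutter stride is 169 px; with no margin, 10 of them is 1690 px.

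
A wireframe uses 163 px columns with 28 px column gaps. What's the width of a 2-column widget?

Span of 2: 2·163 + 1·28 = 326 + 28 = 354 px.

354 px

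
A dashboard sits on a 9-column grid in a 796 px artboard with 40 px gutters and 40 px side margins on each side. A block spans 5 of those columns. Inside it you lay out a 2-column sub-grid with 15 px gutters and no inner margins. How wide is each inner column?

Take off 80 px of margins, leaving 716 px.
9 columns + 8 gutters: 9c + 8·40 = 716.
9c = 716 − 320 = 396, so c = 44 px.
Span of 5: 5·44 + 4·40 = 220 + 160 = 380 px.
2 columns + 1 gutter: 2d + 1·15 = 380.
2d = 380 − 15 = 365, so d = 182.5 px.

182.5 px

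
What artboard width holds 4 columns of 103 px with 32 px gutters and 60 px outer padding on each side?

Total width: 2·60 + 4·103 + 3·32 = 628 px.

628 px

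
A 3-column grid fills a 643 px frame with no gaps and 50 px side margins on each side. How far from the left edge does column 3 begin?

412 px

Inside the margins: 643 − 100 = 543 px.
With no gaps, each column is 543/3 = 181 px.
Each column+gutter stride is 181 px; 2 of them past the 50 px margin is 50 + 362 = 412 px.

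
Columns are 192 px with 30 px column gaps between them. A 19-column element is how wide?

4188 px

Span of 19: 19·192 + 18·30 = 3648 + 540 = 4188 px.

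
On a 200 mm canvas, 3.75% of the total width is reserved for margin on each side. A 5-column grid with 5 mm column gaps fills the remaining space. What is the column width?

Margins: 3.75% × 200 = 7.5 mm each, so content = 200 − 15 = 185 mm.
Subtracting 4 column gaps of 5 leaves 165 for 5 columns, so c = 33 mm.

33 mm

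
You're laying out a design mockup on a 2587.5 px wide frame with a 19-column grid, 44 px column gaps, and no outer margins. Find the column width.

94.5 px

2587.5 − 18·44 = 1795.5; ÷19 gives c = 94.5 px.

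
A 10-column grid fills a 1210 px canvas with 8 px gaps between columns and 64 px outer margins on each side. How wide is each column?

101 px

Take off 128 px of margins, leaving 1082 px.
10 columns + 9 gaps: 10c + 9·8 = 1082.
10c = 1082 − 72 = 1010, so c = 101 px.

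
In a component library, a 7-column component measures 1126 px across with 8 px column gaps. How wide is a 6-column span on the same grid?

1126 − 6·8 = 1078; ÷7 gives c = 154 px.
6-column span = 6·154 + 5·8 = 964 px.

964 px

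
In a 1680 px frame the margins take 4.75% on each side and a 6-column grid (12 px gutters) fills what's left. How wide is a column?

243.4 px

Margins: 4.75% × 1680 = 79.8 px each, so content = 1680 − 159.6 = 1520.4 px.
6 columns + 5 gutters: 6c + 5·12 = 1520.4.
6c = 1520.4 − 60 = 1460.4, so c = 243.4 px.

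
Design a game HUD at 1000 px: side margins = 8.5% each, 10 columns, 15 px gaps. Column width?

69.5 px

1000 × (1 − 2·8.5%) = 1000 × 83% = 830 px for the columns.
830 − 9·15 = 695; ÷10 gives c = 69.5 px.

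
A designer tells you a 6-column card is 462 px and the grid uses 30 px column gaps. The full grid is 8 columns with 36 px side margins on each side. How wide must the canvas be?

698 px

462 − 5·30 = 312; ÷6 gives c = 52 px.
Total width: 2·36 + 8·52 + 7·30 = 698 px.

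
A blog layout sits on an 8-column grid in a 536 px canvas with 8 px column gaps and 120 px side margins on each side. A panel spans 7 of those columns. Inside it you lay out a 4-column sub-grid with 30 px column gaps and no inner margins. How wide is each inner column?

42 px

Take off 240 px of margins, leaving 296 px.
296 − 7·8 = 240; ÷8 gives c = 30 px.
7-column span = 7·30 + 6·8 = 258 px.
Subtracting 3 column gaps of 30 leaves 168 for 4 columns, so d = 42 px.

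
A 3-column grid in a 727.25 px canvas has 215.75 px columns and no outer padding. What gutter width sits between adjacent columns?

3·215.75 + 2g = 727.25 → 2g = 80 → g = 40 px.

40 px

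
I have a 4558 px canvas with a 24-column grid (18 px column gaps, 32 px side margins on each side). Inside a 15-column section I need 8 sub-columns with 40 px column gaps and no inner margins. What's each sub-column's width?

315.25 px

Outer content = 4558 − 2·32 = 4494 px.
4494 − 23·18 = 4080; ÷24 gives c = 170 px.
Span of 15: 15·170 + 14·18 = 2550 + 252 = 2802 px.
8d + 7·40 = 2802 → 8d = 2522 → d = 315.25 px.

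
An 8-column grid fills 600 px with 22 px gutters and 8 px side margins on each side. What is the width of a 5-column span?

356.75 px

Subtract both margins: 600 − 2·8 = 584 px.
8 columns + 7 gutters: 8c + 7·22 = 584.
8c = 584 − 154 = 430, so c = 53.75 px.
5-column span = 5·53.75 + 4·22 = 356.75 px.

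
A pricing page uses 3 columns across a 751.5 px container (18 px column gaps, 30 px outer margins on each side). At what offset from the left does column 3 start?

Subtract both margins: 751.5 − 2·30 = 691.5 px.
691.5 − 2·18 = 655.5; ÷3 gives c = 218.5 px.
Column 3 starts at margin + 2·(column + gutter) = 30 + 2·236.5 = 503 px.

503 px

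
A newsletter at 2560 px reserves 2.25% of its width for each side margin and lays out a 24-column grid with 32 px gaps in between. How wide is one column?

71.2 px

2560 × (1 − 2·2.25%) = 2560 × 95.5% = 2444.8 px for the columns.
24 columns + 23 gaps: 24c + 23·32 = 2444.8.
24c = 2444.8 − 736 = 1708.8, so c = 71.2 px.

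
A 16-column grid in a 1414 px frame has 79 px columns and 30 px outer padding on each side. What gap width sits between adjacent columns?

Subtract both margins: 1414 − 2·30 = 1354 px.
16 columns take 16·79 = 1264 px; remaining 90 splits into 15 gaps.
g = 90 / 15 = 6 px.

6 px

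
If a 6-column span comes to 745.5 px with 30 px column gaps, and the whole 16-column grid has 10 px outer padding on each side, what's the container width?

2058 px

Subtracting 5 column gaps of 30 leaves 595.5 for 6 columns, so c = 99.25 px.
Container = 2·10 + 16·99.25 + 15·30 = 20 + 1588 + 450 = 2058 px.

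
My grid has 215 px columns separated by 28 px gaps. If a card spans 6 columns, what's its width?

6-column span = 6·215 + 5·28 = 1430 px.

1430 px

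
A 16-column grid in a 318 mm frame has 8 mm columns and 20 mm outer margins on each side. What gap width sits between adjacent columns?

Content width = 318 − 2·20 = 278 mm.
16 columns take 16·8 = 128 mm; remaining 150 splits into 15 gaps.
g = 150 / 15 = 10 mm.

10 mm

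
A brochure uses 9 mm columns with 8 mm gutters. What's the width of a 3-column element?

43 mm

3 columns plus 2 gutters: 27 + 16 = 43 mm.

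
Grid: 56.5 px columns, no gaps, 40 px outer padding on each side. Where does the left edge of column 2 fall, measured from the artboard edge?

96.5 px

Before column 2: the margin + 1 column + 1 gap.
Offset = 40 + 1·(56.5 + 0) = 40 + 56.5 = 96.5 px.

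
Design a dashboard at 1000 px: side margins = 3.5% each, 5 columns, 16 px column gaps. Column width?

173.2 px

Margins: 3.5% × 1000 = 35 px each, so content = 1000 − 70 = 930 px.
930 − 4·16 = 866; ÷5 gives c = 173.2 px.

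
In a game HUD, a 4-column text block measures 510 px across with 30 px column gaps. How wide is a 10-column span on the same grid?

510 − 3·30 = 420; ÷4 gives c = 105 px.
10-column span = 10·105 + 9·30 = 1320 px.

1320 px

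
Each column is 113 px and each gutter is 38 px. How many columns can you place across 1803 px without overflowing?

12 columns

12 columns: 12·113 + 11·38 = 1774 px ≤ 1803.
13 columns: 1925 px > 1803. So 12.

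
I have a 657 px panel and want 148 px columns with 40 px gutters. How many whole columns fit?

k columns need k·148 + (k−1)·40 = k·188 − 40.
k·188 − 40 ≤ 657 → k ≤ 697 / 188 ≈ 3.71, so k = 3.

3 columns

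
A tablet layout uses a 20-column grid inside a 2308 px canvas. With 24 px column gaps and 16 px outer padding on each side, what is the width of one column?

Take off 32 px of margins, leaving 2276 px.
20 columns + 19 column gaps: 20c + 19·24 = 2276.
20c = 2276 − 456 = 1820, so c = 91 px.

91 px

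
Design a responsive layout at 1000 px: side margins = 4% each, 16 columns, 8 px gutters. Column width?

50 px

Each margin = 4% of 1000 = 40 px; content = 1000 − 2·40 = 920 px.
920 − 15·8 = 800; ÷16 gives c = 50 px.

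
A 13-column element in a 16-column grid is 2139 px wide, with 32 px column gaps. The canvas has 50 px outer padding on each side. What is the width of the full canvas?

2740 px

13c + 12·32 = 2139 → 13c = 1755 → c = 135 px.
Canvas = 2·50 + 16·135 + 15·32 = 100 + 2160 + 480 = 2740 px.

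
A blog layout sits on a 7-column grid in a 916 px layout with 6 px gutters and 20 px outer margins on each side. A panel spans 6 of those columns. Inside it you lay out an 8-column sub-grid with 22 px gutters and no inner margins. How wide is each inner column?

Take off 40 px of margins, leaving 876 px.
Subtracting 6 gutters of 6 leaves 840 for 7 columns, so c = 120 px.
6 columns plus 5 gutters: 720 + 30 = 750 px.
8 columns + 7 gutters: 8d + 7·22 = 750.
8d = 750 − 154 = 596, so d = 74.5 px.

74.5 px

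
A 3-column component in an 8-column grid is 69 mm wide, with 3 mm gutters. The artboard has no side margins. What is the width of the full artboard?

189 mm

3c + 2·3 = 69 → 3c = 63 → c = 21 mm.
Artboard = 8·21 + 7·3 = 168 + 21 = 189 mm.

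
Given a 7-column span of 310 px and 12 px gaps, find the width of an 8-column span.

356 px

Subtracting 6 gaps of 12 leaves 238 for 7 columns, so c = 34 px.
8 columns plus 7 gaps: 272 + 84 = 356 px.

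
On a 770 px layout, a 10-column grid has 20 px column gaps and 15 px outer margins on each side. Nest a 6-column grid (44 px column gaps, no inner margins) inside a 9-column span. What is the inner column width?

74 px

Subtract both margins: 770 − 2·15 = 740 px.
10c + 9·20 = 740 → 10c = 560 → c = 56 px.
9 columns plus 8 column gaps: 504 + 160 = 664 px.
Subtracting 5 column gaps of 44 leaves 444 for 6 columns, so d = 74 px.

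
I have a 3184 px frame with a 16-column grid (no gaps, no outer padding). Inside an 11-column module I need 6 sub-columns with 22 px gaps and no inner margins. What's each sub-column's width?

With no gaps, each column is 3184/16 = 199 px.
With no gaps, 11 columns span 11·199 = 2189 px.
6 columns + 5 gaps: 6d + 5·22 = 2189.
6d = 2189 − 110 = 2079, so d = 346.5 px.

346.5 px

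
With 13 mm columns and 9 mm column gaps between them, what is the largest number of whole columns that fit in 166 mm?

7 columns

7 columns: 7·13 + 6·9 = 145 mm ≤ 166.
8 columns: 167 mm > 166. So 7.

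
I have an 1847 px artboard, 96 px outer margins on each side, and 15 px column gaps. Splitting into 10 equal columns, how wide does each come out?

152 px

Subtract both margins: 1847 − 2·96 = 1655 px.
Subtracting 9 column gaps of 15 leaves 1520 for 10 columns, so c = 152 px.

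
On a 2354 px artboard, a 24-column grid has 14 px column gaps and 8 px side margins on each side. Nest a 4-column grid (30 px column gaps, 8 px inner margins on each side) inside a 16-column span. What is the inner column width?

362 px

Inside the margins: 2354 − 16 = 2338 px.
24 columns + 23 column gaps: 24c + 23·14 = 2338.
24c = 2338 − 322 = 2016, so c = 84 px.
16-column span = 16·84 + 15·14 = 1554 px.
Inner content = 1554 − 2·8 = 1538 px.
4 columns + 3 column gaps: 4d + 3·30 = 1538.
4d = 1538 − 90 = 1448, so d = 362 px.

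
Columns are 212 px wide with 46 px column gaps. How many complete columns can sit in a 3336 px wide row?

13 columns

k columns need k·212 + (k−1)·46 = k·258 − 46.
k·258 − 46 ≤ 3336 → k ≤ 3382 / 258 ≈ 13.11, so k = 13.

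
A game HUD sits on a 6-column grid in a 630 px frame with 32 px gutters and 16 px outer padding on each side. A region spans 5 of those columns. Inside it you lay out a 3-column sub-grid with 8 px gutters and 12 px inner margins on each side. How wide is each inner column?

151 px

Inside the margins: 630 − 32 = 598 px.
6c + 5·32 = 598 → 6c = 438 → c = 73 px.
5-column span = 5·73 + 4·32 = 493 px.
Inner content = 493 − 2·12 = 469 px.
3d + 2·8 = 469 → 3d = 453 → d = 151 px.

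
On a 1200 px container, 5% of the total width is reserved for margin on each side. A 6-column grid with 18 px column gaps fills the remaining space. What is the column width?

1200 × (1 − 2·5%) = 1200 × 90% = 1080 px for the columns.
6 columns + 5 column gaps: 6c + 5·18 = 1080.
6c = 1080 − 90 = 990, so c = 165 px.

165 px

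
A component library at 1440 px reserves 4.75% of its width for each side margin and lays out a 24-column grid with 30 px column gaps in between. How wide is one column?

Each margin = 4.75% of 1440 = 68.4 px; content = 1440 − 2·68.4 = 1303.2 px.
24 columns + 23 column gaps: 24c + 23·30 = 1303.2.
24c = 1303.2 − 690 = 613.2, so c = 25.55 px.

25.55 px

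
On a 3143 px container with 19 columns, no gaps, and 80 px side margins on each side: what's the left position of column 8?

Inside the margins: 3143 − 160 = 2983 px.
With no gaps, each column is 2983/19 = 157 px.
Before column 8: the margin + 7 columns + 7 gaps.
Offset = 80 + 7·(157 + 0) = 80 + 1099 = 1179 px.

1179 px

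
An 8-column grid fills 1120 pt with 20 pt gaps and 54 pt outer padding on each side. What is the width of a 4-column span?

496 pt

Subtract both margins: 1120 − 2·54 = 1012 pt.
8 columns + 7 gaps: 8c + 7·20 = 1012.
8c = 1012 − 140 = 872, so c = 109 pt.
Span of 4: 4·109 + 3·20 = 436 + 60 = 496 pt.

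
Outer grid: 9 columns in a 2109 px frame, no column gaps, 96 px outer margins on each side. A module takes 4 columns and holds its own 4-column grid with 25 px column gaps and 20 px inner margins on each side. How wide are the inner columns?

Inside the margins: 2109 − 192 = 1917 px.
1917 / 9 = 213 px per column.
With no column gaps, 4 columns span 4·213 = 852 px.
Inner content = 852 − 2·20 = 812 px.
4d + 3·25 = 812 → 4d = 737 → d = 184.25 px.

184.25 px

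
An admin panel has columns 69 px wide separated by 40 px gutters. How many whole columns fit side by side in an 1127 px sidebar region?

10 columns

k columns need k·69 + (k−1)·40 = k·109 − 40.
k·109 − 40 ≤ 1127 → k ≤ 1167 / 109 ≈ 10.71, so k = 10.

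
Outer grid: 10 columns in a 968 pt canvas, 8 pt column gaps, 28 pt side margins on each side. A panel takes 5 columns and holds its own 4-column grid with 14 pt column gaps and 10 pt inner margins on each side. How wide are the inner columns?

Take off 56 pt of margins, leaving 912 pt.
912 − 9·8 = 840; ÷10 gives c = 84 pt.
5 columns plus 4 column gaps: 420 + 32 = 452 pt.
Inner content = 452 − 2·10 = 432 pt.
Subtracting 3 column gaps of 14 leaves 390 for 4 columns, so d = 97.5 pt.

97.5 pt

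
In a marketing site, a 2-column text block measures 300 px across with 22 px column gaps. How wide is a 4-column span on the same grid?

622 px

2c + 1·22 = 300 → 2c = 278 → c = 139 px.
4 columns plus 3 column gaps: 556 + 66 = 622 px.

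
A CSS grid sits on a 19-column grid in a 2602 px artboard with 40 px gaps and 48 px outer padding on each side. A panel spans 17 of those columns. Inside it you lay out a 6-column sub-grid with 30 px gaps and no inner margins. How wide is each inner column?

Subtract both margins: 2602 − 2·48 = 2506 px.
19 columns + 18 gaps: 19c + 18·40 = 2506.
19c = 2506 − 720 = 1786, so c = 94 px.
Span of 17: 17·94 + 16·40 = 1598 + 640 = 2238 px.
6 columns + 5 gaps: 6d + 5·30 = 2238.
6d = 2238 − 150 = 2088, so d = 348 px.

348 px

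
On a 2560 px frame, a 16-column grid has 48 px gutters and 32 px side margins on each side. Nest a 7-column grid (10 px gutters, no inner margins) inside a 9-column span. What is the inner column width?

Outer content = 2560 − 2·32 = 2496 px.
Subtracting 15 gutters of 48 leaves 1776 for 16 columns, so c = 111 px.
Span of 9: 9·111 + 8·48 = 999 + 384 = 1383 px.
7d + 6·10 = 1383 → 7d = 1323 → d = 189 px.

189 px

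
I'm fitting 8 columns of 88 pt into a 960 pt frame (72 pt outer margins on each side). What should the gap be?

Inside the margins: 960 − 144 = 816 pt.
8·88 + 7g = 816 → 7g = 112 → g = 16 pt.

16 pt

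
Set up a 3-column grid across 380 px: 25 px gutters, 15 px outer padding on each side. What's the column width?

Inside the margins: 380 − 30 = 350 px.
350 − 2·25 = 300; ÷3 gives c = 100 px.

100 px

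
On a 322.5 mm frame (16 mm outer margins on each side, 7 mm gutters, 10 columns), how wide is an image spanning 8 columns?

Content width = 322.5 − 2·16 = 290.5 mm.
290.5 − 9·7 = 227.5; ÷10 gives c = 22.75 mm.
8-column span = 8·22.75 + 7·7 = 231 mm.

231 mm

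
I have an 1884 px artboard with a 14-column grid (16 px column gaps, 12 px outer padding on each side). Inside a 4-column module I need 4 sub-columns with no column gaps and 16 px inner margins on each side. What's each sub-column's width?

Take off 24 px of margins, leaving 1860 px.
1860 − 13·16 = 1652; ÷14 gives c = 118 px.
Span of 4: 4·118 + 3·16 = 472 + 48 = 520 px.
Inner content = 520 − 2·16 = 488 px.
488 / 4 = 122 px per column.

122 px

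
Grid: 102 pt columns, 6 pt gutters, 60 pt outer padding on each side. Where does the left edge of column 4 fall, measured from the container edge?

Column 4 starts at margin + 3·(column + gutter) = 60 + 3·108 = 384 pt.

384 pt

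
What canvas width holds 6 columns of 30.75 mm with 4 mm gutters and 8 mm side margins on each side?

Canvas = 2·8 + 6·30.75 + 5·4 = 16 + 184.5 + 20 = 220.5 mm.

220.5 mm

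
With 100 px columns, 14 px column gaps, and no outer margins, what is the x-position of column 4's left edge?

342 px

Each column+gutter stride is 114 px; with no margin, 3 of them is 342 px.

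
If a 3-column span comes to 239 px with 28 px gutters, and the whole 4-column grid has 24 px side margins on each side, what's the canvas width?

376 px

3c + 2·28 = 239 → 3c = 183 → c = 61 px.
Canvas = 2·24 + 4·61 + 3·28 = 48 + 244 + 84 = 376 px.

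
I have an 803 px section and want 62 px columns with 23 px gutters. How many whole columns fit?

9 columns

k columns need k·62 + (k−1)·23 = k·85 − 23.
k·85 − 23 ≤ 803 → k ≤ 826 / 85 ≈ 9.72, so k = 9.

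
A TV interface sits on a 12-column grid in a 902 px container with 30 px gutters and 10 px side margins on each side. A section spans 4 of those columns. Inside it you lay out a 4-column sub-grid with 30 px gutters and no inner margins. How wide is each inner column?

46 px

Inside the margins: 902 − 20 = 882 px.
12 columns + 11 gutters: 12c + 11·30 = 882.
12c = 882 − 330 = 552, so c = 46 px.
4-column span = 4·46 + 3·30 = 274 px.
4 columns + 3 gutters: 4d + 3·30 = 274.
4d = 274 − 90 = 184, so d = 46 px.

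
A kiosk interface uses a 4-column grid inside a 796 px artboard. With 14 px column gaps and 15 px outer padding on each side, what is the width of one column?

181 px

Take off 30 px of margins, leaving 766 px.
Subtracting 3 column gaps of 14 leaves 724 for 4 columns, so c = 181 px.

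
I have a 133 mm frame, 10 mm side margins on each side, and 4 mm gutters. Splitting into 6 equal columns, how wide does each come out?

Take off 20 mm of margins, leaving 113 mm.
113 − 5·4 = 93; ÷6 gives c = 15.5 mm.

15.5 mm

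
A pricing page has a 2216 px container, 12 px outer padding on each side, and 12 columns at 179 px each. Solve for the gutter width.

Subtract both margins: 2216 − 2·12 = 2192 px.
Columns use 2148 px, leaving 44 px across 11 gutters = 4 px each.

4 px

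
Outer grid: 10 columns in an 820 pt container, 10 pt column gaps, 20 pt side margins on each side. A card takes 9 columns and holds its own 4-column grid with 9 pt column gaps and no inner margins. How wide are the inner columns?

168.5 pt

Take off 40 pt of margins, leaving 780 pt.
780 − 9·10 = 690; ÷10 gives c = 69 pt.
9 columns plus 8 column gaps: 621 + 80 = 701 pt.
4 columns + 3 column gaps: 4d + 3·9 = 701.
4d = 701 − 27 = 674, so d = 168.5 pt.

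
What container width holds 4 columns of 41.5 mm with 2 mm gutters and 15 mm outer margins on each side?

202 mm

Adding margins, columns and gutters: 30 + 166 + 6 = 202 mm.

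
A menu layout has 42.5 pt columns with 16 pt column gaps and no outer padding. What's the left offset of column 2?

58.5 pt

No margin, so column 2 starts at 1·(column + gutter) = 1·58.5 = 58.5 pt.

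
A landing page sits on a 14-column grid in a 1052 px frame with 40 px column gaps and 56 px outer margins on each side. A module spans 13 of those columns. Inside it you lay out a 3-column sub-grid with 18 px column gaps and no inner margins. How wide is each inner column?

278 px

Inside the margins: 1052 − 112 = 940 px.
14 columns + 13 column gaps: 14c + 13·40 = 940.
14c = 940 − 520 = 420, so c = 30 px.
13 columns plus 12 column gaps: 390 + 480 = 870 px.
3 columns + 2 column gaps: 3d + 2·18 = 870.
3d = 870 − 36 = 834, so d = 278 px.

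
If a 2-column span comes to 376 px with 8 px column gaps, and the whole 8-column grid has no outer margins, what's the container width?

1528 px

2c + 1·8 = 376 → 2c = 368 → c = 184 px.
Container = 8·184 + 7·8 = 1472 + 56 = 1528 px.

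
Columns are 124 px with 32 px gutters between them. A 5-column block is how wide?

748 px

5-column span = 5·124 + 4·32 = 748 px.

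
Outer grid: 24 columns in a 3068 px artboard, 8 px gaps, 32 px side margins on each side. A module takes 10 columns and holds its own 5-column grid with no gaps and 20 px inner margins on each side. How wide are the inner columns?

241.4 px

Outer content = 3068 − 2·32 = 3004 px.
24 columns + 23 gaps: 24c + 23·8 = 3004.
24c = 3004 − 184 = 2820, so c = 117.5 px.
10 columns plus 9 gaps: 1175 + 72 = 1247 px.
Inner content = 1247 − 2·20 = 1207 px.
1207 / 5 = 241.4 px per column.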